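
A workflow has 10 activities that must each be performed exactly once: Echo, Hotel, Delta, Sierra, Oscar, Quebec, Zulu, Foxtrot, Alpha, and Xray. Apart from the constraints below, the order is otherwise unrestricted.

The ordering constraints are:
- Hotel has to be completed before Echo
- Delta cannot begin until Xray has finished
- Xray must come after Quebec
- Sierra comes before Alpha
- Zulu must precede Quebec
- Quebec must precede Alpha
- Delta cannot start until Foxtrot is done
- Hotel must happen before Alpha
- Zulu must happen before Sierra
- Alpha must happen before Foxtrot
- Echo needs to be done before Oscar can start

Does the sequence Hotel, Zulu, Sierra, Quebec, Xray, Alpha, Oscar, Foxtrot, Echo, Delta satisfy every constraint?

No

Here Echo comes after Oscar.
Since Echo is required before Oscar, the ordering is invalid.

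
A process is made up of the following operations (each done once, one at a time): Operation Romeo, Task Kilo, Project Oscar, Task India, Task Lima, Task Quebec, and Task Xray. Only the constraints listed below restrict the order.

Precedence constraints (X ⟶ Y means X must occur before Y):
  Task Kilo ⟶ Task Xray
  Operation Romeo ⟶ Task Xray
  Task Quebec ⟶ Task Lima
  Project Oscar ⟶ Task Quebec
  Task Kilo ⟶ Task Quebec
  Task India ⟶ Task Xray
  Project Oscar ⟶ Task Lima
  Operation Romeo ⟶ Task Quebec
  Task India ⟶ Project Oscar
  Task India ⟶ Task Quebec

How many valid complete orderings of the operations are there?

42

The operations with no prerequisites are Operation Romeo, Task Kilo, Task India; any of them can be placed first.
Systematically extending each partial ordering one operation at a time and counting, there are 42 complete orderings.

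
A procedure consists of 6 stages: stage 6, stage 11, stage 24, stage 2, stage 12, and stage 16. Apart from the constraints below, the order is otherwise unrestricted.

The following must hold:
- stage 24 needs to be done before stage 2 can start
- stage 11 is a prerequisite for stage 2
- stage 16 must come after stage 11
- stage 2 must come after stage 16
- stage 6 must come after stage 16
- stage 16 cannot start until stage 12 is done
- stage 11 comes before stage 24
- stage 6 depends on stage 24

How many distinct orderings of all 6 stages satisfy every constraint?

The stages with no prerequisites are stage 11, stage 12; any of them can be placed first.
Counting all ways to extend the partial order to a total order gives 10.

10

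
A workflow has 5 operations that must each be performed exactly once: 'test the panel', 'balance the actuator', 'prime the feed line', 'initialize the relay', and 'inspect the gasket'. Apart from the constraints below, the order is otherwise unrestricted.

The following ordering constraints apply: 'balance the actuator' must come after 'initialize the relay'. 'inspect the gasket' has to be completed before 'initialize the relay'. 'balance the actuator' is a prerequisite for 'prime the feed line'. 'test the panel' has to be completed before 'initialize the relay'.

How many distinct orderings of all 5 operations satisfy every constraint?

2 operations have no prerequisites ('test the panel', 'inspect the gasket'), so any of them could come first.
Systematically extending each partial ordering one operation at a time and counting, there are 2 complete orderings.

2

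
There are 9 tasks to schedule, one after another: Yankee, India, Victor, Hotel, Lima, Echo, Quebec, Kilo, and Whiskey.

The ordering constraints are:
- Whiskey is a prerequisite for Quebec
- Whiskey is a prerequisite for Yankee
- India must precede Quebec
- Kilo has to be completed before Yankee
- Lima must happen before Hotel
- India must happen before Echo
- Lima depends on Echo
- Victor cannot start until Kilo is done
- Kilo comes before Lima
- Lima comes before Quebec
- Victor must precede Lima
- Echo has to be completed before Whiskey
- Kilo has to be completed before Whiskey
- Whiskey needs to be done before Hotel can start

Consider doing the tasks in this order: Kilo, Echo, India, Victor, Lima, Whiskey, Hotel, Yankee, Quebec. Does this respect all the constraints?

Here India comes after Echo.
That contradicts the constraint that India must precede Echo.

No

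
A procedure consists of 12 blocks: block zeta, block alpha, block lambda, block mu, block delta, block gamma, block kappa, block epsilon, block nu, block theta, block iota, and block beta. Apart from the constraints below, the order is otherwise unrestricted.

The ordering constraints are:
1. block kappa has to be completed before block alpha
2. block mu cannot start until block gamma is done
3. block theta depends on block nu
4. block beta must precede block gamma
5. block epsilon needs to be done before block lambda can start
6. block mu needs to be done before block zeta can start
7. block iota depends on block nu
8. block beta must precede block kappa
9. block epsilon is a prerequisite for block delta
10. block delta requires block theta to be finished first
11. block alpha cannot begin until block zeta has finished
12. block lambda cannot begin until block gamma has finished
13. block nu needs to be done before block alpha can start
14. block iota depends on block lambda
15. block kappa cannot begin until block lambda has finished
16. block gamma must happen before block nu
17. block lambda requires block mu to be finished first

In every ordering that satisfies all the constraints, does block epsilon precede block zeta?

No

No chain of constraints connects block epsilon to block zeta in either direction.
So block epsilon can come before block zeta or after — it is not forced.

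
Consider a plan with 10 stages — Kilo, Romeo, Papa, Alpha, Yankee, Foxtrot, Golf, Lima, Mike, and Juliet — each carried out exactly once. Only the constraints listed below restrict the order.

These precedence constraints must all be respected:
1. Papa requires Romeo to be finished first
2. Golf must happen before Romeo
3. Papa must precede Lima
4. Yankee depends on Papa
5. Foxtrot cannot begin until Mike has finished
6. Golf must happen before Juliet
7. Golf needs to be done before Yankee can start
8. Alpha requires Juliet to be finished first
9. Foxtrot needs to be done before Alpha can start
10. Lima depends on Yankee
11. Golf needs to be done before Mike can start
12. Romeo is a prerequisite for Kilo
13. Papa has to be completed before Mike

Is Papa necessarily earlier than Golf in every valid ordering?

No

In fact the dependencies run the other way: Golf → Romeo → Papa.
So Papa never precedes Golf.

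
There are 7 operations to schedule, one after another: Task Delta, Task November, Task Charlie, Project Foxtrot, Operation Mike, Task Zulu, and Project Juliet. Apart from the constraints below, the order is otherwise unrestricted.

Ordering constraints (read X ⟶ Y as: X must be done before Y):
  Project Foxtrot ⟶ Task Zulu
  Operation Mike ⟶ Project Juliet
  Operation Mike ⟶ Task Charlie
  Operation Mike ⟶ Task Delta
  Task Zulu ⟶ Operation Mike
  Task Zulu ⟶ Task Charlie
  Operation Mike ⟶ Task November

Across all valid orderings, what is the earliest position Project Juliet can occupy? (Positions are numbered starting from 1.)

4

Working backwards through the constraints from Project Juliet, its full set of required predecessors is Project Foxtrot, Operation Mike, Task Zulu — 3 of them.
With 3 mandatory predecessors, the earliest Project Juliet can sit is position 3+1 = 4, and placing just those 3 first achieves it.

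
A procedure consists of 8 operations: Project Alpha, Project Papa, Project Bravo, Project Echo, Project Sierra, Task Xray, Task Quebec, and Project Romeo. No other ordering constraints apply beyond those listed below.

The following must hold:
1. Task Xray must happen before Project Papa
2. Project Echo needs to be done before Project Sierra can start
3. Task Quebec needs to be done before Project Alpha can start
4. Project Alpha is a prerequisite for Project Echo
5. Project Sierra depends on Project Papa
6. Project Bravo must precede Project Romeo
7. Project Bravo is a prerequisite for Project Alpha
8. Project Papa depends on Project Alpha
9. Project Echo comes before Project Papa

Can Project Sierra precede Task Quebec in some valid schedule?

Following Task Quebec → Project Alpha → Project Papa → Project Sierra, Task Quebec must precede Project Sierra in every valid ordering.
So no valid ordering can have Project Sierra before Task Quebec.

No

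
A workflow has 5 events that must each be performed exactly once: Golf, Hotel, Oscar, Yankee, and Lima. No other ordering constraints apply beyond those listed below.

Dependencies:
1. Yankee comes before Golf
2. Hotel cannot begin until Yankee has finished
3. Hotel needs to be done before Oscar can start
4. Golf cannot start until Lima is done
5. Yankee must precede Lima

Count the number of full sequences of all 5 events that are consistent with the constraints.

6

Yankee is the only event with nothing required before it, so every ordering starts there.
Systematically extending each partial ordering one event at a time and counting, there are 6 complete orderings.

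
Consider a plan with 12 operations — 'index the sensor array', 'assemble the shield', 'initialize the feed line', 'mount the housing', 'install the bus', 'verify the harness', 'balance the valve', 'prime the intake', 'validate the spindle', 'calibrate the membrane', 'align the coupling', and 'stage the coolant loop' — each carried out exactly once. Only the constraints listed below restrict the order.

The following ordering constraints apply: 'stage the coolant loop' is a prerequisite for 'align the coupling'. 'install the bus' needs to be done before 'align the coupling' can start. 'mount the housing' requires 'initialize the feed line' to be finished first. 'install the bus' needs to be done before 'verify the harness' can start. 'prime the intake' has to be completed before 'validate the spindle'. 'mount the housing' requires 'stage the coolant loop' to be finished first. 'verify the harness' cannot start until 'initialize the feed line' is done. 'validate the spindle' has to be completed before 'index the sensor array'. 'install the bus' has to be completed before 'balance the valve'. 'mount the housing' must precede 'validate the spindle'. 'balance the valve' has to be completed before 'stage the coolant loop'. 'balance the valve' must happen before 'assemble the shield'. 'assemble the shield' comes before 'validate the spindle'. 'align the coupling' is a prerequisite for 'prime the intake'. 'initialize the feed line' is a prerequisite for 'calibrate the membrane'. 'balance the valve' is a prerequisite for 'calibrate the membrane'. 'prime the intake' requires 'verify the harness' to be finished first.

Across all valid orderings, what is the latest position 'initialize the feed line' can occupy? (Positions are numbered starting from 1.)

The operations that are forced after 'initialize the feed line', directly or by a chain of constraints, are 'index the sensor array', 'mount the housing', 'verify the harness', 'prime the intake', 'validate the spindle', 'calibrate the membrane'. That's 6 operations.
So at least 6 operations follow 'initialize the feed line', putting 'initialize the feed line' no later than position 6. That position is achievable by scheduling everything else first.

6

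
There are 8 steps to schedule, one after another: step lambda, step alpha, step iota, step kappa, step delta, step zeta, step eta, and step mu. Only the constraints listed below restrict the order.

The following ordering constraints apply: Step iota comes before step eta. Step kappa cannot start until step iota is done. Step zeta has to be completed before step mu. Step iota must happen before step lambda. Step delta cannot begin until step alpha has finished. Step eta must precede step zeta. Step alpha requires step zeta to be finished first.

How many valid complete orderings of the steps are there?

126

Only step iota has no prerequisites, so it must go first.
Systematically extending each partial ordering one step at a time and counting, there are 126 complete orderings.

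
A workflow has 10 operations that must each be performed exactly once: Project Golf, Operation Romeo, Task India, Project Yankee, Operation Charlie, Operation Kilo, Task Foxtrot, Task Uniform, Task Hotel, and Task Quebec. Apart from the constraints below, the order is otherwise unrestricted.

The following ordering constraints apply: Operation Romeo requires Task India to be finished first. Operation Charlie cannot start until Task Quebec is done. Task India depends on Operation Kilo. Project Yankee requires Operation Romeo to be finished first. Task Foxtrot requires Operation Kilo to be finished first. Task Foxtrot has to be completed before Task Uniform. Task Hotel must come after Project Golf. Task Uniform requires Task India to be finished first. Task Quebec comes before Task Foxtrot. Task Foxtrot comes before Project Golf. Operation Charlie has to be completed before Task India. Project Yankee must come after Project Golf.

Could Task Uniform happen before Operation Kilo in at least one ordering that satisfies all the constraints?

No

The constraints give a chain Operation Kilo → Task India → Task Uniform, which forces Operation Kilo before Task Uniform.
Hence Task Uniform can never be scheduled before Operation Kilo.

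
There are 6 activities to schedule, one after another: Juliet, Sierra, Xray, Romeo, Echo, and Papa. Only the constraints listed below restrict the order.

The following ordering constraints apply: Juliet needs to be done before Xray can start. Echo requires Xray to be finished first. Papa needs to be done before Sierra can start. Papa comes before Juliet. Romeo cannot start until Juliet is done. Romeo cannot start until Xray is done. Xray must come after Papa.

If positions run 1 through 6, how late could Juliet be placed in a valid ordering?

3

Every activity that must follow Juliet has to come after it. Tracing all chains starting from Juliet, those activities are: Xray, Romeo, Echo — 3 in total.
With 3 mandatory successors out of 6 activities total, the latest slot for Juliet is 6−3 = 3, and it's reachable by doing all non-successors before Juliet.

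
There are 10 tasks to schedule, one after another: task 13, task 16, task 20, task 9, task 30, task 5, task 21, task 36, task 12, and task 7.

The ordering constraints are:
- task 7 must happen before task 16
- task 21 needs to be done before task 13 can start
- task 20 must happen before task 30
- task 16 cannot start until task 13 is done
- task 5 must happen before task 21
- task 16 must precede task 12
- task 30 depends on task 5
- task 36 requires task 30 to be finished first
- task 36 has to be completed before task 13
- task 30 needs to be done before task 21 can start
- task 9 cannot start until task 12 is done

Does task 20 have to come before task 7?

Task 20 and task 7 are not related by any chain of constraints.
A valid ordering placing task 7 before task 20 exists, so the answer is no.

No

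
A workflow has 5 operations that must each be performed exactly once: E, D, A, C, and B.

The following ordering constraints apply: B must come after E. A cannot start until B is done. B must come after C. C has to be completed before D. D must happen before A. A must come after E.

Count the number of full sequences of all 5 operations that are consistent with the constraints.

5

The operations with no prerequisites are E, C; any of them can be placed first.
Systematically extending each partial ordering one operation at a time and counting, there are 5 complete orderings.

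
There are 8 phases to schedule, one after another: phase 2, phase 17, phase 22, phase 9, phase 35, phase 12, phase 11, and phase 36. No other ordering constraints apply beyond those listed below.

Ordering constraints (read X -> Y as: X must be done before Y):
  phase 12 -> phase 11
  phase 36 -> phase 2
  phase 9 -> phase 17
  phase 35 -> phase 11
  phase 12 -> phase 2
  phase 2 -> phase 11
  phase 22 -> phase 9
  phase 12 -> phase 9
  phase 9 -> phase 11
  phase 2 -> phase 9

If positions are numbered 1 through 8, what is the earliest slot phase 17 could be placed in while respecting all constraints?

The phases that are forced before phase 17, directly or transitively, are phase 2, phase 22, phase 9, phase 12, phase 36. That's 5 phases.
With 5 mandatory predecessors, the earliest phase 17 can sit is position 5+1 = 6, and placing just those 5 first achieves it.

6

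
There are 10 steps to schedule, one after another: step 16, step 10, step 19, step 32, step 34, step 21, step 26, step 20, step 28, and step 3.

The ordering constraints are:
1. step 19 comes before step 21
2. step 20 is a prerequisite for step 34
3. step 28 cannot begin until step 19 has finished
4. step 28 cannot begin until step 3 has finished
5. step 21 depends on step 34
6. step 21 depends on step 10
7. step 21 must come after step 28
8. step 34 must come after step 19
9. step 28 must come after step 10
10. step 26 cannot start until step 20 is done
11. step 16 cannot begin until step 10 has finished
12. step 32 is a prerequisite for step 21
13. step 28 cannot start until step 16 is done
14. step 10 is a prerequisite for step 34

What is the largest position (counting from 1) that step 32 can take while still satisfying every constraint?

9

Following the constraints forward from step 32, its only required successor is step 21.
So at least 1 step follows step 32, putting step 32 no later than position 9. That position is achievable by scheduling everything else first.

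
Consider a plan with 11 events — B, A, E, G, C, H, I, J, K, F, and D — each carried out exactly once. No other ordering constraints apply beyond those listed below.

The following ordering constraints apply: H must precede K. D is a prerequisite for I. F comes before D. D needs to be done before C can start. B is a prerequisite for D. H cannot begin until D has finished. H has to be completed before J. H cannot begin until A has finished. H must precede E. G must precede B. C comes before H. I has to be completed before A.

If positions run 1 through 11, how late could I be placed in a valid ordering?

The events that are forced after I, directly or by a chain of constraints, are A, E, H, J, K. That's 5 events.
So at least 5 events follow I, putting I no later than position 6. That position is achievable by scheduling everything else first.

6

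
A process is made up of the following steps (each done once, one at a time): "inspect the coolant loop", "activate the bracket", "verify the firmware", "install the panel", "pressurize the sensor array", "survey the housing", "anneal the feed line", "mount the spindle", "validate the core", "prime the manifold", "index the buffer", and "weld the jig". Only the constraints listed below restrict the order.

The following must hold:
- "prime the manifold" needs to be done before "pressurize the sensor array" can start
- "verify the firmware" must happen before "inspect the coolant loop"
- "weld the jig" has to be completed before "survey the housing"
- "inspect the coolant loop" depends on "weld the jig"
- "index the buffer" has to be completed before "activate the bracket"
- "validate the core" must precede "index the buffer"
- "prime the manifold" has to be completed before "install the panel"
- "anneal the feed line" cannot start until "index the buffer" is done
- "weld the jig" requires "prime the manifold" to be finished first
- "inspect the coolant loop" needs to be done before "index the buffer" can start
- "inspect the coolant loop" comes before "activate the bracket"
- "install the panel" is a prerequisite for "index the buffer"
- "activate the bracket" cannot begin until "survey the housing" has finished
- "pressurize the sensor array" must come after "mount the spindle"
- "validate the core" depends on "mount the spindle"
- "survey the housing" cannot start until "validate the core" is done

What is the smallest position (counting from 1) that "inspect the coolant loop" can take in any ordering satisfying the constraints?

4

Working backwards through the constraints from "inspect the coolant loop", its full set of required predecessors is "verify the firmware", "prime the manifold", "weld the jig" — 3 of them.
So at minimum 3 steps come before "inspect the coolant loop", putting "inspect the coolant loop" no earlier than position 4. That position is achievable by scheduling exactly those predecessors first.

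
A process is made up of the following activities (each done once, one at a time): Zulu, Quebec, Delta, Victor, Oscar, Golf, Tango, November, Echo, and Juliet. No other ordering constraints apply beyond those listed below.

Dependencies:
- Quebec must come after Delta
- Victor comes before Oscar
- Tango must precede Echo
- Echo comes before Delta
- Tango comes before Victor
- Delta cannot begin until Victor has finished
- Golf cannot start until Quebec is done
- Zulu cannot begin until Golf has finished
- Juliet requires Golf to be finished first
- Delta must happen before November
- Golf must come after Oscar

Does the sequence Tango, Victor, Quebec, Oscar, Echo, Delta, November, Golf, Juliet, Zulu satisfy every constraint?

No

The sequence places Quebec ahead of Delta.
Since Delta is required before Quebec, the ordering is invalid.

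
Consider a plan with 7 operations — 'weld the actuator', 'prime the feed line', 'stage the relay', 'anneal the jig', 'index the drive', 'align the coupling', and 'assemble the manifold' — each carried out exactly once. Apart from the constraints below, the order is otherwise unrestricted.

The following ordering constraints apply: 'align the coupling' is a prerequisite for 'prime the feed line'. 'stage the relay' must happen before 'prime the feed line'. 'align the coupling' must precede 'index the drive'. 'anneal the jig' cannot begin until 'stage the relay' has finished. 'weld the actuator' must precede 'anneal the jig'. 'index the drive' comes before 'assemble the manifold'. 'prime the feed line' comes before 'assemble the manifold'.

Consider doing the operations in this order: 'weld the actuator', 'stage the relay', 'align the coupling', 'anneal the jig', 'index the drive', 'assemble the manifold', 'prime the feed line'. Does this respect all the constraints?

No

Here 'prime the feed line' comes after 'assemble the manifold'.
But one of the constraints requires 'prime the feed line' before 'assemble the manifold', so this ordering violates it.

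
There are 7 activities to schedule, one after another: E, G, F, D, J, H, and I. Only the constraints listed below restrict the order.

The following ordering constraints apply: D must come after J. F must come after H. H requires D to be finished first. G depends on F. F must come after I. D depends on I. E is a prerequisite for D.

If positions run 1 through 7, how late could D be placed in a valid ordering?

Following every chain forward from D, the activities that must come later are G, F, H — 3 of them.
So at least 3 activities follow D, putting D no later than position 4. That position is achievable by scheduling everything else first.

4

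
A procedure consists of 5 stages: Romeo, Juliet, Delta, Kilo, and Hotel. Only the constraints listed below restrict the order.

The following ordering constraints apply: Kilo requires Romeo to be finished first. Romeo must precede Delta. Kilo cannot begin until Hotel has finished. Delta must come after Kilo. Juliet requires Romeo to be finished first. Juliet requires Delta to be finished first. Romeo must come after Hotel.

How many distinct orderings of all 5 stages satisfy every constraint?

1

Only Hotel has no prerequisites, so it must go first.
Every stage is then forced in turn, so only 1 complete ordering is consistent with the constraints.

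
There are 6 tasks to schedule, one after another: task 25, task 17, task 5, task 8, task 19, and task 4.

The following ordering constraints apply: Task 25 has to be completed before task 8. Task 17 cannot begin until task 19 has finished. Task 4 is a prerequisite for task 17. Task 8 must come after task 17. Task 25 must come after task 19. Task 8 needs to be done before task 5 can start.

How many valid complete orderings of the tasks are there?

5

2 tasks have no prerequisites (task 19, task 4), so any of them could come first.
Counting all ways to extend the partial order to a total order gives 5.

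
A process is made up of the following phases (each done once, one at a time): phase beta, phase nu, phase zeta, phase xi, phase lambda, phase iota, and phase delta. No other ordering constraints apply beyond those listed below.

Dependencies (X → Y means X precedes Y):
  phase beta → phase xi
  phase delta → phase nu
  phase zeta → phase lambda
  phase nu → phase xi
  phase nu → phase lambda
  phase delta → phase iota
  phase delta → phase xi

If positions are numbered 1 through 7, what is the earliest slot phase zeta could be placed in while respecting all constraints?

1

No constraint forces any other phase before phase zeta, so it can be placed first.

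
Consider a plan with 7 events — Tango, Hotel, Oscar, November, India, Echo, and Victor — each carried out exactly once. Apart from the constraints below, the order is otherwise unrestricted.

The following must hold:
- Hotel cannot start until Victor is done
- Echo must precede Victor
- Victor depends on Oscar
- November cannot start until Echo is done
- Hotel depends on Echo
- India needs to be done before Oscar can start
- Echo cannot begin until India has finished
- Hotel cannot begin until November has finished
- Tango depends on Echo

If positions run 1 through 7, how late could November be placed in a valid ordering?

Following the constraints forward from November, its only required successor is Hotel.
With 1 mandatory successor out of 7 events total, the latest slot for November is 7−1 = 6, and it's reachable by doing all non-successors before November.

6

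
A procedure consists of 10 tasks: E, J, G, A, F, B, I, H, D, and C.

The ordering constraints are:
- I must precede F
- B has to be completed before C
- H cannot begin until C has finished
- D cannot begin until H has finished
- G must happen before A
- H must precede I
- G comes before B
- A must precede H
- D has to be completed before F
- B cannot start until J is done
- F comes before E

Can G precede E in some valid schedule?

Yes

G is actually forced before E by the constraints, so certainly some valid ordering has G first.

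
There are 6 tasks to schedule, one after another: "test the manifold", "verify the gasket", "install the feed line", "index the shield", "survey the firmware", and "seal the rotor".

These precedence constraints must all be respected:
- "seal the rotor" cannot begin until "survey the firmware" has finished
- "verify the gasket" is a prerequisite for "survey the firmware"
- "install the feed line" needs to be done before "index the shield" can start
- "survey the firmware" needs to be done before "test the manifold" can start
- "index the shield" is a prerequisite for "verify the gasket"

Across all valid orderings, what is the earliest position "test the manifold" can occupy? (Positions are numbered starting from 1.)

5

Every task that must precede "test the manifold" has to come before it. Tracing all chains that end at "test the manifold", those tasks are: "verify the gasket", "install the feed line", "index the shield", "survey the firmware" — 4 in total.
So at minimum 4 tasks come before "test the manifold", putting "test the manifold" no earlier than position 5. That position is achievable by scheduling exactly those predecessors first.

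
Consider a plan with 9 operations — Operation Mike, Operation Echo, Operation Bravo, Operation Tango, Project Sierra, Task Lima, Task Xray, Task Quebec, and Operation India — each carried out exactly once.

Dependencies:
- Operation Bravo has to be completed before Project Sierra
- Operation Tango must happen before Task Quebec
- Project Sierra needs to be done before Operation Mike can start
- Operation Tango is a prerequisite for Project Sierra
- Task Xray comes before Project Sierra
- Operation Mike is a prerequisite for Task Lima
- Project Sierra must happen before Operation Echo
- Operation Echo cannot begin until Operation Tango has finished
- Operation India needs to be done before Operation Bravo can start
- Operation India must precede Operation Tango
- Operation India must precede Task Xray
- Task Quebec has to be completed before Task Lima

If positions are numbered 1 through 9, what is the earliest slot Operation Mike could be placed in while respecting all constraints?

Every operation that must precede Operation Mike has to come before it. Tracing all chains that end at Operation Mike, those operations are: Operation Bravo, Operation Tango, Project Sierra, Task Xray, Operation India — 5 in total.
So at minimum 5 operations come before Operation Mike, putting Operation Mike no earlier than position 6. That position is achievable by scheduling exactly those predecessors first.

6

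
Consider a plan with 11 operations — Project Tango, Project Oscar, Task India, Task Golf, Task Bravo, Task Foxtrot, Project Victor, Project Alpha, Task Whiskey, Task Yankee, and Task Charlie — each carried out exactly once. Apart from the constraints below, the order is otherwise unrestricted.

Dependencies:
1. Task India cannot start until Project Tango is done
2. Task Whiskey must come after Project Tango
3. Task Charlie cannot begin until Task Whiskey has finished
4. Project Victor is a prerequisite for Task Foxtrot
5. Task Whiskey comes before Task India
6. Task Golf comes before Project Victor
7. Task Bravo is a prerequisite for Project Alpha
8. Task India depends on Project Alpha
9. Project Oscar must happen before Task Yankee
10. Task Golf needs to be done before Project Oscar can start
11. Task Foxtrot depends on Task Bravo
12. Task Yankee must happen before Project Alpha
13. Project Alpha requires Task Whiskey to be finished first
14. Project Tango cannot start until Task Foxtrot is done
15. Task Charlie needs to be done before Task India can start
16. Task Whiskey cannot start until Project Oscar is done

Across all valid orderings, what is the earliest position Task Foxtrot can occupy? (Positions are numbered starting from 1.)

4

The operations that are forced before Task Foxtrot, directly or transitively, are Task Golf, Task Bravo, Project Victor. That's 3 operations.
So at minimum 3 operations come before Task Foxtrot, putting Task Foxtrot no earlier than position 4. That position is achievable by scheduling exactly those predecessors first.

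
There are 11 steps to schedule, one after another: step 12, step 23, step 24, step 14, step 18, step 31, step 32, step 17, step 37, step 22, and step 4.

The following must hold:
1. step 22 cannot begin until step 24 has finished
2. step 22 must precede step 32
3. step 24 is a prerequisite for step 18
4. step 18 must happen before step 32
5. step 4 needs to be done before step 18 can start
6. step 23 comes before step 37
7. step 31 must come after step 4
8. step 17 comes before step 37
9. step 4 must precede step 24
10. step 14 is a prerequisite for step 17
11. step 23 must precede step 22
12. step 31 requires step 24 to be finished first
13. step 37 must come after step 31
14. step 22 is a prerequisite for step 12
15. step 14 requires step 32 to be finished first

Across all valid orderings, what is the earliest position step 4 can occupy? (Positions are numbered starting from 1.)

1

Step 4 has no prerequisites at all, so it can go in position 1.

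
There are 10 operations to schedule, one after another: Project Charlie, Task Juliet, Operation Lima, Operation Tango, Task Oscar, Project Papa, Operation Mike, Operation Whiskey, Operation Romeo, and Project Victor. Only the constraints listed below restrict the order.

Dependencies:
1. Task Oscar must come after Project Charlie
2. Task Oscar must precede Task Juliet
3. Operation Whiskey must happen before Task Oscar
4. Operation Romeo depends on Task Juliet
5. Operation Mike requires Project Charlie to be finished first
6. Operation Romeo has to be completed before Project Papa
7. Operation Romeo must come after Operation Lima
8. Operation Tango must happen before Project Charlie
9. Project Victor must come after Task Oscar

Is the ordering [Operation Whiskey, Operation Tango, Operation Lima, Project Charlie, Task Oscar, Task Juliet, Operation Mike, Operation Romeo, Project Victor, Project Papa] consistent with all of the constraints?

Every stated constraint is respected: Operation Lima sits at position 3, ahead of Operation Romeo at position 8, and each of the other listed pairs likewise has the predecessor earlier in the sequence.

Yes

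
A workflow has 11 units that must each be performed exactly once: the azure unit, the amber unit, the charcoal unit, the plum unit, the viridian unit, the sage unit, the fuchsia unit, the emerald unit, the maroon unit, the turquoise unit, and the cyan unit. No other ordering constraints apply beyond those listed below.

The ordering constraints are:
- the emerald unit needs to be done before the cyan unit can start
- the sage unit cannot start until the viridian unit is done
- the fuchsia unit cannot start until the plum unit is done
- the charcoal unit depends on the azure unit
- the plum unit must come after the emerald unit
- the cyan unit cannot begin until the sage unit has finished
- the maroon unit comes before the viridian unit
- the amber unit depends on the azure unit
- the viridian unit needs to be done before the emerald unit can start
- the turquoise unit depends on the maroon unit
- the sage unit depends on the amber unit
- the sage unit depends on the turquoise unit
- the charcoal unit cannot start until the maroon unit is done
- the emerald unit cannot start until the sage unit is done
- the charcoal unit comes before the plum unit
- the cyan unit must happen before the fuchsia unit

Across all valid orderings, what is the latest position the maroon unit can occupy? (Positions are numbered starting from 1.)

3

Following every chain forward from the maroon unit, the units that must come later are the charcoal unit, the plum unit, the viridian unit, the sage unit, the fuchsia unit, the emerald unit, the turquoise unit, the cyan unit — 8 of them.
With 8 mandatory successors out of 11 units total, the latest slot for the maroon unit is 11−8 = 3, and it's reachable by doing all non-successors before the maroon unit.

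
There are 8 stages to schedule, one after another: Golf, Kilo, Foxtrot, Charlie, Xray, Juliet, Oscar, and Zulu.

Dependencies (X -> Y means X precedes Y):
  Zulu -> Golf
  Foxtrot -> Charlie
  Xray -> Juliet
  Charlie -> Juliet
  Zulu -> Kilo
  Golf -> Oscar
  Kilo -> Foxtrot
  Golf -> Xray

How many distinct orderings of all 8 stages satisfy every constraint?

Only Zulu has no prerequisites, so it must go first.
Enumerating by repeatedly choosing an available stage (one whose prerequisites are all placed) gives 50 distinct complete orderings.

50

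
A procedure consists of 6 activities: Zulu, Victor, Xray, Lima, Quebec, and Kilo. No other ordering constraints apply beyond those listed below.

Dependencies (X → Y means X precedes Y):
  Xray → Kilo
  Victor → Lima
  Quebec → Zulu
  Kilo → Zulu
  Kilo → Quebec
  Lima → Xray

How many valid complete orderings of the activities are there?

1

Only Victor has no prerequisites, so it must go first.
Continuing from there, at each step only one activity has all its prerequisites placed, so the ordering is fully determined — there is exactly 1.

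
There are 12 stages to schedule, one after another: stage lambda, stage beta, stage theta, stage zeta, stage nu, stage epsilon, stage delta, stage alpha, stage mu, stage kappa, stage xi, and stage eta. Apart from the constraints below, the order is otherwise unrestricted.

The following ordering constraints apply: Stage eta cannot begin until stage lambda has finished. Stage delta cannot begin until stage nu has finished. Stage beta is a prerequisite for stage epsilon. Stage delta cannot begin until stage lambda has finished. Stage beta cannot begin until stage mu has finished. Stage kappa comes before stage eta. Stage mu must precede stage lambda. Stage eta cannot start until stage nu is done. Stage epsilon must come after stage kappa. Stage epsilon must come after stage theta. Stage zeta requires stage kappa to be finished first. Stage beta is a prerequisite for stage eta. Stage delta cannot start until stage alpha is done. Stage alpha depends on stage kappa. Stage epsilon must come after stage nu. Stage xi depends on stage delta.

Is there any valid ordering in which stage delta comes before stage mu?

There is a dependency chain stage mu → stage lambda → stage delta, so stage delta always comes after stage mu.
So no valid ordering can have stage delta before stage mu.

No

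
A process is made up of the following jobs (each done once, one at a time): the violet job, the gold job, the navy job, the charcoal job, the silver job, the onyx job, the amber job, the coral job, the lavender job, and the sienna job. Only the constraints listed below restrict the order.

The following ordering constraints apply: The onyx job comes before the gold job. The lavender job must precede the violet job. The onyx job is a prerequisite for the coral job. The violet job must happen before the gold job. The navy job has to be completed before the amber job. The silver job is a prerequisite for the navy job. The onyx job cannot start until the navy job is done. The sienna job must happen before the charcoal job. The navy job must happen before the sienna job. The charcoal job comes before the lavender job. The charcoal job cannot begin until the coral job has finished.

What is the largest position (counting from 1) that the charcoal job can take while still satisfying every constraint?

Every job that must follow the charcoal job has to come after it. Tracing all chains starting from the charcoal job, those jobs are: the violet job, the gold job, the lavender job — 3 in total.
So at least 3 jobs follow the charcoal job, putting the charcoal job no later than position 7. That position is achievable by scheduling everything else first.

7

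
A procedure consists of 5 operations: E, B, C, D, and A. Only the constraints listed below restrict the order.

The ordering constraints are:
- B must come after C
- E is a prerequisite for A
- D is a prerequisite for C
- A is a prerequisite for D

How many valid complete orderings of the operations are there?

Only E has no prerequisites, so it must go first.
Every operation is then forced in turn, so only 1 complete ordering is consistent with the constraints.

1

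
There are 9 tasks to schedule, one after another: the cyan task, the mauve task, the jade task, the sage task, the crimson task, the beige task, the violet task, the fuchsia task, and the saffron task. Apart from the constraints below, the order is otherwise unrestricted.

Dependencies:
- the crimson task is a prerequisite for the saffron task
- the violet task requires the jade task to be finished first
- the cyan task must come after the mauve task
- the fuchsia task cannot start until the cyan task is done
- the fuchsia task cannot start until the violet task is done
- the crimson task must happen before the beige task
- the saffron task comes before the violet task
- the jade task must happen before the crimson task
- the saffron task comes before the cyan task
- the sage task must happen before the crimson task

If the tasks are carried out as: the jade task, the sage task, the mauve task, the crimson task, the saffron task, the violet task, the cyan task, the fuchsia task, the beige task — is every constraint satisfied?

Yes

Checking each listed constraint against this order: for instance, the jade task is in position 1 and the violet task in position 6, so that constraint holds — and the remaining constraints check out the same way.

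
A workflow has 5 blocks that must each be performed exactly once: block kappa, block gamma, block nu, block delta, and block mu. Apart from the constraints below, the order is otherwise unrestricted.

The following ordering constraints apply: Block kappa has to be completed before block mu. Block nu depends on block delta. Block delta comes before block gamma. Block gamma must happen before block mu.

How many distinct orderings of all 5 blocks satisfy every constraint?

11

2 blocks have no prerequisites (block kappa, block delta), so any of them could come first.
Enumerating by repeatedly choosing an available block (one whose prerequisites are all placed) gives 11 distinct complete orderings.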